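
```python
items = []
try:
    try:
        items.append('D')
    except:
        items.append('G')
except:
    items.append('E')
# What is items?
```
['D']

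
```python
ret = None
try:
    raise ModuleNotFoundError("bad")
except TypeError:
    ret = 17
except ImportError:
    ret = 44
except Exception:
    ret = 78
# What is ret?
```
44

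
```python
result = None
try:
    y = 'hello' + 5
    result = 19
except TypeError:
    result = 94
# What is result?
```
94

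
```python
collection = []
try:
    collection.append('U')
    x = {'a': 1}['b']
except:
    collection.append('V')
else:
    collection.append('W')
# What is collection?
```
['U', 'V']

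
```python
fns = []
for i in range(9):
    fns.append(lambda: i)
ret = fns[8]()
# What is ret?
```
8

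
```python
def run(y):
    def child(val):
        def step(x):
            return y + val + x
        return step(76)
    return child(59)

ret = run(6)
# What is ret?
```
141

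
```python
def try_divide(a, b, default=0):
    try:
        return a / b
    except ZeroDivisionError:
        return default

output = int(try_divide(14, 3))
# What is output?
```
4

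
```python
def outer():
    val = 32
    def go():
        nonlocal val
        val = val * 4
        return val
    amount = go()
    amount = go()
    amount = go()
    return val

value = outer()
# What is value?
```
2048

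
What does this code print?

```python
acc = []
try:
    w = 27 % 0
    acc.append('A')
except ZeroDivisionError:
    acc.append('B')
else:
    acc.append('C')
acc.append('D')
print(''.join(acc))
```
BD

else block skipped when exception is caught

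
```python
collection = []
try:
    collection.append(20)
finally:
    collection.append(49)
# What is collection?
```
[20, 49]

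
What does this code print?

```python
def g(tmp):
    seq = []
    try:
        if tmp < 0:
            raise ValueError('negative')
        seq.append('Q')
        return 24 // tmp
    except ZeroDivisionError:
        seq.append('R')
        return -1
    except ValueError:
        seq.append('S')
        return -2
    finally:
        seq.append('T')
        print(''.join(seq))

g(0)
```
QRT

tmp=0 causes ZeroDivisionError, caught, finally prints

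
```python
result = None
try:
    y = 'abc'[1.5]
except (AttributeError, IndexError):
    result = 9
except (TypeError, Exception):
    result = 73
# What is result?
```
73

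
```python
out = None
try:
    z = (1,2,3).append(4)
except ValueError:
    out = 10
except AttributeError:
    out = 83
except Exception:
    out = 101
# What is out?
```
83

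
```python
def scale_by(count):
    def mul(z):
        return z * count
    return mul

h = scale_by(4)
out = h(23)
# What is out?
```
92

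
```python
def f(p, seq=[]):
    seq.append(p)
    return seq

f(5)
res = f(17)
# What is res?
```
[5, 17]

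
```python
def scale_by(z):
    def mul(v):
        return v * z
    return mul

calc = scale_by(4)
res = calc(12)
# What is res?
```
48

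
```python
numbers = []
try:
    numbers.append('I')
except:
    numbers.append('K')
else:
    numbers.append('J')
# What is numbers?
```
['I', 'J']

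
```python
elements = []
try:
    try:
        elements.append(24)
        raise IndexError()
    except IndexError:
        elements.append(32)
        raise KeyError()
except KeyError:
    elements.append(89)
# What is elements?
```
[24, 32, 89]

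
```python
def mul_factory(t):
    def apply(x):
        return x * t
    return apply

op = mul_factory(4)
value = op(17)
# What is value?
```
68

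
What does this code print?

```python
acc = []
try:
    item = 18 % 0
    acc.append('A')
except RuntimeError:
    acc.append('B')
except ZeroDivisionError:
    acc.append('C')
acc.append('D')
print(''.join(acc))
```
CD

ZeroDivisionError is caught by its specific handler, not RuntimeError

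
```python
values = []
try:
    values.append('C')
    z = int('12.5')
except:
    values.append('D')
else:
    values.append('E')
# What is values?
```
['C', 'D']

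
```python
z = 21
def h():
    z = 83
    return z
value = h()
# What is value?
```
83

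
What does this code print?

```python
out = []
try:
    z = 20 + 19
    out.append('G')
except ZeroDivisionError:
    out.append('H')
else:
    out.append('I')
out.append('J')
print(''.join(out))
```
GIJ

else block runs when no exception occurs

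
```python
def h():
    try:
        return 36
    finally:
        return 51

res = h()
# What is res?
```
51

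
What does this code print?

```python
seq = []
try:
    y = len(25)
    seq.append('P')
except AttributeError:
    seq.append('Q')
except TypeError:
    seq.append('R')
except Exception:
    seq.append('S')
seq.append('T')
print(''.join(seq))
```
RT

TypeError matches before generic Exception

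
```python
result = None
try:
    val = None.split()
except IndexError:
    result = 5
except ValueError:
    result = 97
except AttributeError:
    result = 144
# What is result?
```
144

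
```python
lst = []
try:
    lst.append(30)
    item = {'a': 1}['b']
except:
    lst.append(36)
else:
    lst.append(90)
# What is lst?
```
[30, 36]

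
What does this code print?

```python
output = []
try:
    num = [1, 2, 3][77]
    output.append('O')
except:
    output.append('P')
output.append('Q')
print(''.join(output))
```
PQ

Exception raised in try, caught by bare except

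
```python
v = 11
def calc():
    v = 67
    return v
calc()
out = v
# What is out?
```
11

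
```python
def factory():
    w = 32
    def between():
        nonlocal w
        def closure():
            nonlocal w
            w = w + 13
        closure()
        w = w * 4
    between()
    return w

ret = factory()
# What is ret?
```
180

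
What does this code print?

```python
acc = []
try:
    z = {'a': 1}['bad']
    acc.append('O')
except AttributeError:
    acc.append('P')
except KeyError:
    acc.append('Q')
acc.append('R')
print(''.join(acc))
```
QR

KeyError is caught by its specific handler, not AttributeError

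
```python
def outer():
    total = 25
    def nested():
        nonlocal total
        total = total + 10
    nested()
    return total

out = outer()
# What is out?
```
35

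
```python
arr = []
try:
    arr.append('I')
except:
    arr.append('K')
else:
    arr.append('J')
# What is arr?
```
['I', 'J']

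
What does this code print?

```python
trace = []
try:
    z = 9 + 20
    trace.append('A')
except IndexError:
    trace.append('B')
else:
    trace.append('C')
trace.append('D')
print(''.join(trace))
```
ACD

else block runs when no exception occurs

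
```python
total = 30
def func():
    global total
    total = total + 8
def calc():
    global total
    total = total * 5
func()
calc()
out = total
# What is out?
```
190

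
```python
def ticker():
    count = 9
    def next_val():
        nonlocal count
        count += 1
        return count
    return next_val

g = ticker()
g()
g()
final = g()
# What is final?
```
12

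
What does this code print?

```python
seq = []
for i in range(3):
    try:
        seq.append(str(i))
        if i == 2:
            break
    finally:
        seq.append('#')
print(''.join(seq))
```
0#1#2#

finally runs even when breaking out of loop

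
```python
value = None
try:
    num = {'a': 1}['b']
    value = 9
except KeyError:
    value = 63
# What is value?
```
63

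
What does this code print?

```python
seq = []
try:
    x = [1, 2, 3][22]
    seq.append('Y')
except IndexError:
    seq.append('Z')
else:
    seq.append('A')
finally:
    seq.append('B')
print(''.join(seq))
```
ZB

Exception: except runs, else skipped, finally runs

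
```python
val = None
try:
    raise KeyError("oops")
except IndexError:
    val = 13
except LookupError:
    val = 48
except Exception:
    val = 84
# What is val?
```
48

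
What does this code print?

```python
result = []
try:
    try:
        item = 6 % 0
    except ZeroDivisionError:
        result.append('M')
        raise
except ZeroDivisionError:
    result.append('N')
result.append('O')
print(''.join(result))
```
MNO

raise without argument re-raises current exception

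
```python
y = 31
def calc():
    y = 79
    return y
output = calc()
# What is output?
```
79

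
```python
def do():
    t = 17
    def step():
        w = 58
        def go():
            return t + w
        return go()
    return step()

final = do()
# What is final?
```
75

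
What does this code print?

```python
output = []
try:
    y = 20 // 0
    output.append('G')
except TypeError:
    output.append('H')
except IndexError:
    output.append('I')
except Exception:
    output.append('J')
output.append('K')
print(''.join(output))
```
JK

ZeroDivisionError not specifically caught, falls to Exception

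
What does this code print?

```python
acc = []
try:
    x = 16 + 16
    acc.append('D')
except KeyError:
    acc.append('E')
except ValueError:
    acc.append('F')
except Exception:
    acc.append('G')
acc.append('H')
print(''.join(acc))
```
DH

No exception, try block completes normally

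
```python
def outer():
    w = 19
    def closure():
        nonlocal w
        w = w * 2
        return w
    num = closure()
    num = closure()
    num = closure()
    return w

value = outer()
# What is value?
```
152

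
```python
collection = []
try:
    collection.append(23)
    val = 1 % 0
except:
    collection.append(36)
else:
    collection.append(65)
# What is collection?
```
[23, 36]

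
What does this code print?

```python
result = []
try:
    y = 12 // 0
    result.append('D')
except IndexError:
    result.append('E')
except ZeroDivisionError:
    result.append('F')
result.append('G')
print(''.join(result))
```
FG

ZeroDivisionError is caught by its specific handler, not IndexError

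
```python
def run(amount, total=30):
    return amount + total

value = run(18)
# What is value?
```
48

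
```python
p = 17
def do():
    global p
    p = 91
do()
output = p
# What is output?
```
91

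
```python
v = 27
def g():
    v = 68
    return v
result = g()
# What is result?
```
68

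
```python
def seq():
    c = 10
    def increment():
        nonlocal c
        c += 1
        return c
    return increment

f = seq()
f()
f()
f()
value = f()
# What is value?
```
14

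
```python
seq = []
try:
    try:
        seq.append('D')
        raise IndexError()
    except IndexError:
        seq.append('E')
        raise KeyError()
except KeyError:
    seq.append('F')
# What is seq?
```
['D', 'E', 'F']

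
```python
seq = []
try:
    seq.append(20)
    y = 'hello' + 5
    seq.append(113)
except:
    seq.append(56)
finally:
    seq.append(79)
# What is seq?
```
[20, 56, 79]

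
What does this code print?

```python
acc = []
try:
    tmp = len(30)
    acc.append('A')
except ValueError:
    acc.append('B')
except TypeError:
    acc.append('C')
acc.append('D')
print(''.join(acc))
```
CD

TypeError is caught by its specific handler, not ValueError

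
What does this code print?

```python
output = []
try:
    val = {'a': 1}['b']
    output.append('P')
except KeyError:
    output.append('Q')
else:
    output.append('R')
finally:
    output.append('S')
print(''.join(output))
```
QS

Exception: except runs, else skipped, finally runs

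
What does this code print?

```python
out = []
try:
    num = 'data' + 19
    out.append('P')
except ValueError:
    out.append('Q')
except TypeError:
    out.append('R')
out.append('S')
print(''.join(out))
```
RS

TypeError is caught by its specific handler, not ValueError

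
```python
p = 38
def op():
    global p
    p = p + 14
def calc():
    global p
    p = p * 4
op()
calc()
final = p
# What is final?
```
208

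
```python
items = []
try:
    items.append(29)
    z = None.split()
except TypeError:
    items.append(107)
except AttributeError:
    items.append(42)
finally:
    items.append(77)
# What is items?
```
[29, 42, 77]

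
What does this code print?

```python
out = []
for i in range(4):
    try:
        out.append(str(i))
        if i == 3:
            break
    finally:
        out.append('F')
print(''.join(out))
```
0F1F2F3F

finally runs even when breaking out of loop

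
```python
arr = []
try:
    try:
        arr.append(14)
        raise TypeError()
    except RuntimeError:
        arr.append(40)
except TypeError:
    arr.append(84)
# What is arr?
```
[14, 84]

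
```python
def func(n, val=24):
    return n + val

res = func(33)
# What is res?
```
57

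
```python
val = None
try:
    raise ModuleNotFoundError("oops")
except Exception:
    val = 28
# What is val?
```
28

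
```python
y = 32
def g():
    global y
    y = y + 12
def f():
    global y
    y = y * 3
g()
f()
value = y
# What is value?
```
132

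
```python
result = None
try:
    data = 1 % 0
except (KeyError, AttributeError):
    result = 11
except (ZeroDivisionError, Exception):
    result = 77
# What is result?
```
77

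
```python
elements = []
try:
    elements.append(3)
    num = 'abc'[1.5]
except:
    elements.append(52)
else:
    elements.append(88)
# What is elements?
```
[3, 52]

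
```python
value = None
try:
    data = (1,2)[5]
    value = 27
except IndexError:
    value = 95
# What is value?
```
95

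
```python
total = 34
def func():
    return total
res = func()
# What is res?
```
34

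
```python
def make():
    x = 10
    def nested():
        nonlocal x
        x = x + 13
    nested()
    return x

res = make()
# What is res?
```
23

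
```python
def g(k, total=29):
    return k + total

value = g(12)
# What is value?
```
41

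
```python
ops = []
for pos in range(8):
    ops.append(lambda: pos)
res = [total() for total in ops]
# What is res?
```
[7, 7, 7, 7, 7, 7, 7, 7]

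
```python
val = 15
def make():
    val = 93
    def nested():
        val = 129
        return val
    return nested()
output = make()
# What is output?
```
129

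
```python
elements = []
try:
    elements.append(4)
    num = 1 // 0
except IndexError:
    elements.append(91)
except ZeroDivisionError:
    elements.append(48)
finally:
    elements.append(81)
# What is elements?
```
[4, 48, 81]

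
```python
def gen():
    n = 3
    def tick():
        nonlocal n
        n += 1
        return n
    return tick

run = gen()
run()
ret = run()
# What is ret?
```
5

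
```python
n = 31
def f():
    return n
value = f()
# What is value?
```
31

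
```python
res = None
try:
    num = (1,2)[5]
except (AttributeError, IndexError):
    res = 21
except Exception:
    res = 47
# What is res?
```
21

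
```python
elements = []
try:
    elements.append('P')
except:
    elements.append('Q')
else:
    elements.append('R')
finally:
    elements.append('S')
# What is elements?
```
['P', 'R', 'S']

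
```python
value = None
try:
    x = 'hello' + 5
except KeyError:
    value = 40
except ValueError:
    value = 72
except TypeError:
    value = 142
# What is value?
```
142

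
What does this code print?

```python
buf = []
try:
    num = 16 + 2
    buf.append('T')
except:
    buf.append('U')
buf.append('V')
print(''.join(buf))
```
TV

No exception, try block completes normally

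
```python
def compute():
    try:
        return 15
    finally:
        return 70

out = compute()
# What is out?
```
70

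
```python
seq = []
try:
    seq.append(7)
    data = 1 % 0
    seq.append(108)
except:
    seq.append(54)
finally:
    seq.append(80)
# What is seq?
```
[7, 54, 80]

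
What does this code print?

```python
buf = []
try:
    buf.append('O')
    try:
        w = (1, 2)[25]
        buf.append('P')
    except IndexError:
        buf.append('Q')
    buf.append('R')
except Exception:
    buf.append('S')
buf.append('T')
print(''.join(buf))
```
OQRT

Inner exception caught by inner handler, outer continues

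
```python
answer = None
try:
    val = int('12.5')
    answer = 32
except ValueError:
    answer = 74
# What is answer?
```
74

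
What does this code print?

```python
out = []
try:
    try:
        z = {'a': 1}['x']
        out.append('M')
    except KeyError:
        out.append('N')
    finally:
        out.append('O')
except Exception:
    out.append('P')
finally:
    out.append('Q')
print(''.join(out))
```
NOQ

Both finally blocks run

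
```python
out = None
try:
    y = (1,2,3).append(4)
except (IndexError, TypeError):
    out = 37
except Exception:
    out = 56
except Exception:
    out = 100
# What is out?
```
56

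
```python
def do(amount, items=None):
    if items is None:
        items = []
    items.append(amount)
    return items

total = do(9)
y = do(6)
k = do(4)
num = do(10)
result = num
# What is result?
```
[10]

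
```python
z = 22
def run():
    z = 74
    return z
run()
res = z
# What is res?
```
22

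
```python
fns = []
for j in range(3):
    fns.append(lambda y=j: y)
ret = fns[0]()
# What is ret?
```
0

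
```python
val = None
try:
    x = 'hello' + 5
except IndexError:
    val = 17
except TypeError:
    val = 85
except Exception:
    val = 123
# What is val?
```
85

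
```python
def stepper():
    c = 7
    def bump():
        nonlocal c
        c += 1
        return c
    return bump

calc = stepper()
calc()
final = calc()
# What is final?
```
9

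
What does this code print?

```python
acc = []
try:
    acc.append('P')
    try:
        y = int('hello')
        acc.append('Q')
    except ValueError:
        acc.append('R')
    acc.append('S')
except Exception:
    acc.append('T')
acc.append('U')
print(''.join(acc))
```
PRSU

Inner exception caught by inner handler, outer continues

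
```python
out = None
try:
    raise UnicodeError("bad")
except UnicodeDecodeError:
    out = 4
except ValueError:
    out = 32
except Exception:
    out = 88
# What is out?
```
32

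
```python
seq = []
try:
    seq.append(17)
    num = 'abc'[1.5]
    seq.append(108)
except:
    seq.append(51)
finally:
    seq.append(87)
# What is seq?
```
[17, 51, 87]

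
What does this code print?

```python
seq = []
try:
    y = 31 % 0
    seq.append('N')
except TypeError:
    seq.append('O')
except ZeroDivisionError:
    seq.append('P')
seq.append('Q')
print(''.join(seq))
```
PQ

ZeroDivisionError is caught by its specific handler, not TypeError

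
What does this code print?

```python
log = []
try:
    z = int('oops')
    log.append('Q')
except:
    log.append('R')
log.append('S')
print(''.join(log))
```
RS

Exception raised in try, caught by bare except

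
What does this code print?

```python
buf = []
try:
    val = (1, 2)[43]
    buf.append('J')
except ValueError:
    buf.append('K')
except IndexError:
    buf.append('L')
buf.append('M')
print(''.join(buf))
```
LM

IndexError is caught by its specific handler, not ValueError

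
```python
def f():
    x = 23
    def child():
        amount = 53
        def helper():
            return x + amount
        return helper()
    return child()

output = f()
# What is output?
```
76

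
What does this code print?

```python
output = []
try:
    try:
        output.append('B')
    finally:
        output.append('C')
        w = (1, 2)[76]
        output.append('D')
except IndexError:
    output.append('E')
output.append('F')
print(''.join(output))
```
BCEF

Exception in inner finally caught by outer except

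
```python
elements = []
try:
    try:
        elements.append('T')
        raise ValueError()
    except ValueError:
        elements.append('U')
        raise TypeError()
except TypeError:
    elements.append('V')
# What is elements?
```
['T', 'U', 'V']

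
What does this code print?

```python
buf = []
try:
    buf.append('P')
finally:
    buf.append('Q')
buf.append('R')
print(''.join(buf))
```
PQR

try/finally without except, no exception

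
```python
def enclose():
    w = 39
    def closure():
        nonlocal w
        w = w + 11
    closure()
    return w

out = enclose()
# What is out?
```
50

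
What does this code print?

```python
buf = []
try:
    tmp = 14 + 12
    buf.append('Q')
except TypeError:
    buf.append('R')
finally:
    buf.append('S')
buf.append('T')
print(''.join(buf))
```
QST

finally runs after normal execution too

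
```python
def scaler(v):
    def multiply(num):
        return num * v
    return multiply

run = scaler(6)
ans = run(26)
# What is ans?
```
156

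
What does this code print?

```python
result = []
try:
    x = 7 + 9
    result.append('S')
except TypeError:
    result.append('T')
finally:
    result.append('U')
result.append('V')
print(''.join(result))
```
SUV

finally runs after normal execution too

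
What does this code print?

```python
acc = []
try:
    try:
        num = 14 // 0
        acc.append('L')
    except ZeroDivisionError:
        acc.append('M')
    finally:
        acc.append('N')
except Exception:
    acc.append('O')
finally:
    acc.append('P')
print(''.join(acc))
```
MNP

Both finally blocks run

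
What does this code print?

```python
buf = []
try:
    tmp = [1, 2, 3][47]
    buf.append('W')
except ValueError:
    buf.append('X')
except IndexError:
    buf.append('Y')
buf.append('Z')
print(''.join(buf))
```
YZ

IndexError is caught by its specific handler, not ValueError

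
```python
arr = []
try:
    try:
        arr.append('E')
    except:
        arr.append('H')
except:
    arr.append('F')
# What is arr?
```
['E']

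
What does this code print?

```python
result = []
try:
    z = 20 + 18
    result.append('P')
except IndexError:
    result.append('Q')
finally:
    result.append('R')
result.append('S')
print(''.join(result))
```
PRS

finally runs after normal execution too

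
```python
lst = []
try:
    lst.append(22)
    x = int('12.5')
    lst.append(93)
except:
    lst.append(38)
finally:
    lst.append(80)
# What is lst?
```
[22, 38, 80]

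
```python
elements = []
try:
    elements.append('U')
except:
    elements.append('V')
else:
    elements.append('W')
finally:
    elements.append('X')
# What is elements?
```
['U', 'W', 'X']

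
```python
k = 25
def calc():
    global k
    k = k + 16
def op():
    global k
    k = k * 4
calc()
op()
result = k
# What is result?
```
164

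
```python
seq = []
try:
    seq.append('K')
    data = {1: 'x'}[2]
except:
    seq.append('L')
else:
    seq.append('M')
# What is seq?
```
['K', 'L']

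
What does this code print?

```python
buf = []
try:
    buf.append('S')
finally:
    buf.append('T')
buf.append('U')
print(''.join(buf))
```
STU

try/finally without except, no exception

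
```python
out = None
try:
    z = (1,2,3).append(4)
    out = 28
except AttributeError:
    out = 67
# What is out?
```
67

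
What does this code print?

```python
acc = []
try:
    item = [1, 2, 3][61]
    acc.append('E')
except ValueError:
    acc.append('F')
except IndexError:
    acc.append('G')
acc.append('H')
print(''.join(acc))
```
GH

IndexError is caught by its specific handler, not ValueError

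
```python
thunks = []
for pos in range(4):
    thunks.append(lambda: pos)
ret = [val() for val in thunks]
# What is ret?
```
[3, 3, 3, 3]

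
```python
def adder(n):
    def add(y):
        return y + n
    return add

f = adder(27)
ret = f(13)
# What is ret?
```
40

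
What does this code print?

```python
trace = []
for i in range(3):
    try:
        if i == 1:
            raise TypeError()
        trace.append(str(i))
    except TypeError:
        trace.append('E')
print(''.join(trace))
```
0E2

Exception on i=1 caught, loop continues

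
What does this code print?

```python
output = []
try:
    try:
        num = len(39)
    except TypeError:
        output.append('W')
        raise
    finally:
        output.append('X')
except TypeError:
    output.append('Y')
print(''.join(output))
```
WXY

finally runs before re-raised exception propagates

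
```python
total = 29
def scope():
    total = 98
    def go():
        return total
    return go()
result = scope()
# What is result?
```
98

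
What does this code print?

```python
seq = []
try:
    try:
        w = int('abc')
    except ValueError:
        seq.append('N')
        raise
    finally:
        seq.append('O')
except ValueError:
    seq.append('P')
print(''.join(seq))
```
NOP

finally runs before re-raised exception propagates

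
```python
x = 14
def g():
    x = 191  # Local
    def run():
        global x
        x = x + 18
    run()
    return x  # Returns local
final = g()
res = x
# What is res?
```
32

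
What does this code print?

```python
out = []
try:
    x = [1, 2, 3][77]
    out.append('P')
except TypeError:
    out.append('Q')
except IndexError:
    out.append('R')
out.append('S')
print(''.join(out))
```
RS

IndexError is caught by its specific handler, not TypeError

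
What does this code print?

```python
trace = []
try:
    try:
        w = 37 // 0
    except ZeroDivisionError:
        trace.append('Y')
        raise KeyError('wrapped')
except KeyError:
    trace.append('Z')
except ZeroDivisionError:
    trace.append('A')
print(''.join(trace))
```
YZ

New KeyError raised, caught by outer KeyError handler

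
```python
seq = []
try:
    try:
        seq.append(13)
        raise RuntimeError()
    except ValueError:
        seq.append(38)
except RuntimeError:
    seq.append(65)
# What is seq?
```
[13, 65]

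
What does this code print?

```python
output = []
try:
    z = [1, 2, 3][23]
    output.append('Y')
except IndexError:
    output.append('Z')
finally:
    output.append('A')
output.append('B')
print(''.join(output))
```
ZAB

finally always runs, even after exception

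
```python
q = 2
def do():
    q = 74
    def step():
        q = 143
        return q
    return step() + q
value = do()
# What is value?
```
217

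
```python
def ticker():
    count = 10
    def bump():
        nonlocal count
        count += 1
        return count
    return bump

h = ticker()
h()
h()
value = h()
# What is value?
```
13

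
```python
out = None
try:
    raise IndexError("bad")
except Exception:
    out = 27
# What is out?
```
27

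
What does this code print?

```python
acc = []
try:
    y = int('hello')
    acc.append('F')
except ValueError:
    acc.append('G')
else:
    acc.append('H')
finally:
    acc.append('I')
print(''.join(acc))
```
GI

Exception: except runs, else skipped, finally runs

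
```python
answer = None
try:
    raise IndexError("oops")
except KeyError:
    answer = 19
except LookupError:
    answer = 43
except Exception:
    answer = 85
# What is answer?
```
43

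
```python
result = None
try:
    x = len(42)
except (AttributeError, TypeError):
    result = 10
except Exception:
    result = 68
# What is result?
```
10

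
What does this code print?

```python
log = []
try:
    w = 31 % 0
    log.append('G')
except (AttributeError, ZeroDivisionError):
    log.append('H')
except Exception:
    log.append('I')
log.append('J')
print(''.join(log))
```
HJ

ZeroDivisionError matches tuple containing it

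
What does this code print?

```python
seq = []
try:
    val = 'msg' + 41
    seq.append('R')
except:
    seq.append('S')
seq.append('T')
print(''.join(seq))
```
ST

Exception raised in try, caught by bare except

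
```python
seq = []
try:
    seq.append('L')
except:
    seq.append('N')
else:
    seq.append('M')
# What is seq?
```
['L', 'M']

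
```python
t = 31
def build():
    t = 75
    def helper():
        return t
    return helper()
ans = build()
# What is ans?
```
75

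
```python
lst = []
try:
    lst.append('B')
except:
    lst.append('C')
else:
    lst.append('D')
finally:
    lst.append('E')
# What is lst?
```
['B', 'D', 'E']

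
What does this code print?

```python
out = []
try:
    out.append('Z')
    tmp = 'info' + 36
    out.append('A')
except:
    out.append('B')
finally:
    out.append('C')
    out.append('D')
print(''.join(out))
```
ZBCD

Code before exception runs, then except, then all of finally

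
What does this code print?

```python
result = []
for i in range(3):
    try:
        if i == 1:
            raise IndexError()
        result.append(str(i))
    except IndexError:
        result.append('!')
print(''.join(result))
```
0!2

Exception on i=1 caught, loop continues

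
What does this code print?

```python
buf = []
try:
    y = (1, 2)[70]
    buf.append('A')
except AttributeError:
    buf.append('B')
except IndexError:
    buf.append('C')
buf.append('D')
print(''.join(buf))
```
CD

IndexError is caught by its specific handler, not AttributeError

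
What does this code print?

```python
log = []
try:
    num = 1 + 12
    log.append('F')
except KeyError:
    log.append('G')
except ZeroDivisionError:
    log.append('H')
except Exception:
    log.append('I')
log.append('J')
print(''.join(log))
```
FJ

No exception, try block completes normally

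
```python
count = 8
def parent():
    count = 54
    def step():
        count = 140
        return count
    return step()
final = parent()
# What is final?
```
140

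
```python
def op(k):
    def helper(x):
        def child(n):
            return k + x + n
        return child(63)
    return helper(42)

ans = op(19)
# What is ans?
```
124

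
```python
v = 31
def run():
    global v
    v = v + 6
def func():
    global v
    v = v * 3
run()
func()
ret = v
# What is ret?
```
111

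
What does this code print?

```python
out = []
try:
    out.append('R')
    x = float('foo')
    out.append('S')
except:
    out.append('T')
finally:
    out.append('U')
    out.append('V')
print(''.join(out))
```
RTUV

Code before exception runs, then except, then all of finally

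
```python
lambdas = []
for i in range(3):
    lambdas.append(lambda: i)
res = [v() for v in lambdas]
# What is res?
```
[2, 2, 2]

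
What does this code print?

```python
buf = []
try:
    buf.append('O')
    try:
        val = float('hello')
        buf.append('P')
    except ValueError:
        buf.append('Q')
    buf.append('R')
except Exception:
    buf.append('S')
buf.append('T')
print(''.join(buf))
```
OQRT

Inner exception caught by inner handler, outer continues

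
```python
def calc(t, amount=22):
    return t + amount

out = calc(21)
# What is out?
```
43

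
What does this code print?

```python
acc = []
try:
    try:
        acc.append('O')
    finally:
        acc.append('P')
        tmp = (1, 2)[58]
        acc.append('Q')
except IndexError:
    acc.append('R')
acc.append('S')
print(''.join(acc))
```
OPRS

Exception in inner finally caught by outer except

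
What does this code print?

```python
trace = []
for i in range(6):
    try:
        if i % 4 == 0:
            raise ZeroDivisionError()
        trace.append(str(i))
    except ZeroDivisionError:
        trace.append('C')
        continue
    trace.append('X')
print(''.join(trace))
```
C1X2X3XC5X

continue in except skips rest of loop body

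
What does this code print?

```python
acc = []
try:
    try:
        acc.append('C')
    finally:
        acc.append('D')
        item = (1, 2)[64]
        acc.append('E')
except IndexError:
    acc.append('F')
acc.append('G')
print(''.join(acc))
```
CDFG

Exception in inner finally caught by outer except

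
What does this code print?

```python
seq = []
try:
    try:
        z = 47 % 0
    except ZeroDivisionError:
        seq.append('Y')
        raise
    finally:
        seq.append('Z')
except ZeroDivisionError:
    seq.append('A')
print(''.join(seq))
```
YZA

finally runs before re-raised exception propagates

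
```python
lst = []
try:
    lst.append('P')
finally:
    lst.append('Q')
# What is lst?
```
['P', 'Q']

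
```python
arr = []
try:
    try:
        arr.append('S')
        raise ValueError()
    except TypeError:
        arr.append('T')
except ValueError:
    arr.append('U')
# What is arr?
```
['S', 'U']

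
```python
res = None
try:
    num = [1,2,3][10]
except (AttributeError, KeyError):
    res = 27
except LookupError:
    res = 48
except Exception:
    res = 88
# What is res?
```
48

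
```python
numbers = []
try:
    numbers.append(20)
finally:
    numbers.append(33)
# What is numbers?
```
[20, 33]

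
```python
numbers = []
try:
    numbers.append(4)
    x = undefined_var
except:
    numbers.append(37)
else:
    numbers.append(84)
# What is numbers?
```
[4, 37]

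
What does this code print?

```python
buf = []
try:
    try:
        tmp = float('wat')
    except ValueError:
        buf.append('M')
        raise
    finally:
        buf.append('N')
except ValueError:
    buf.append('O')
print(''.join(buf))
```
MNO

finally runs before re-raised exception propagates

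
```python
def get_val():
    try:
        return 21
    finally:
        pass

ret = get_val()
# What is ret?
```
21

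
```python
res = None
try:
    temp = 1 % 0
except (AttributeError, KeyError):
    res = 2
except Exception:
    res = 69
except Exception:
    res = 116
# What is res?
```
69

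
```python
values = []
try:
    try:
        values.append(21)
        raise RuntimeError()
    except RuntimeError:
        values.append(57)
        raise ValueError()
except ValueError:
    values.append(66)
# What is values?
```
[21, 57, 66]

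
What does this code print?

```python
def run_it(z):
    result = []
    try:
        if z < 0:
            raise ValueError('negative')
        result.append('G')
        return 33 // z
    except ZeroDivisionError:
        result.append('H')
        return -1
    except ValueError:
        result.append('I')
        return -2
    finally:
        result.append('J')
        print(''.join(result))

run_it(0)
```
GHJ

z=0 causes ZeroDivisionError, caught, finally prints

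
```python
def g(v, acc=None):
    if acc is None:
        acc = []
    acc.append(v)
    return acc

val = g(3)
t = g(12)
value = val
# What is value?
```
[3]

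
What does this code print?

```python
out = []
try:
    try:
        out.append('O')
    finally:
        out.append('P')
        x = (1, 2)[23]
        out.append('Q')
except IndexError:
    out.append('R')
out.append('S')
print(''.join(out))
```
OPRS

Exception in inner finally caught by outer except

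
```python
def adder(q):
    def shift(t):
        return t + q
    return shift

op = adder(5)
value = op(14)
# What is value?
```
19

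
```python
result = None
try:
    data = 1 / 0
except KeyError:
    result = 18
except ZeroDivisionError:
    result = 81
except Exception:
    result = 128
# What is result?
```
81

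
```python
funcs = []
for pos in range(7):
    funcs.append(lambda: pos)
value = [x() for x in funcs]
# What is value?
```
[6, 6, 6, 6, 6, 6, 6]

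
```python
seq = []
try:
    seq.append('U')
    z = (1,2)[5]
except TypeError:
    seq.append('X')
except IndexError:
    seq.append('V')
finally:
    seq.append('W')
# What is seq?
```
['U', 'V', 'W']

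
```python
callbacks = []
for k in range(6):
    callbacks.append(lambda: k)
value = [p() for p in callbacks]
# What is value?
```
[5, 5, 5, 5, 5, 5]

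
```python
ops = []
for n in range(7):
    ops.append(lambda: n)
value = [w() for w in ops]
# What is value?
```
[6, 6, 6, 6, 6, 6, 6]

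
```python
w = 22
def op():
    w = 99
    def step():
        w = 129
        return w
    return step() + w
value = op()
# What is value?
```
228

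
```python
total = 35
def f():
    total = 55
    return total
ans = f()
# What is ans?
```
55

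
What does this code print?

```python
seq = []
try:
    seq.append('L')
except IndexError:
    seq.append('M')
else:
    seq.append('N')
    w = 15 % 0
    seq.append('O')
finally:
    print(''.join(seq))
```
LN

Try succeeds, else appends 'N', ZeroDivisionError in else is uncaught, finally prints before exception propagates ('O' never appended)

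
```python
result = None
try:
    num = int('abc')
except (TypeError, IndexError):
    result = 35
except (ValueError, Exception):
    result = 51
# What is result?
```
51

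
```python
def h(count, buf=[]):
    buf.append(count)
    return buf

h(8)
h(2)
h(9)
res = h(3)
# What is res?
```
[8, 2, 9, 3]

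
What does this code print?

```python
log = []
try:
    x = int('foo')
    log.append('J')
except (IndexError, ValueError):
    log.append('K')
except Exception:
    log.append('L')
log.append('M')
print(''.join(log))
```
KM

ValueError matches tuple containing it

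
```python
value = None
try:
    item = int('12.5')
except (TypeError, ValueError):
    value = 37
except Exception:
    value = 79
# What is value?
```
37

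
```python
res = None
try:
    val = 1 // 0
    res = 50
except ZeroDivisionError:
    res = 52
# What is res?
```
52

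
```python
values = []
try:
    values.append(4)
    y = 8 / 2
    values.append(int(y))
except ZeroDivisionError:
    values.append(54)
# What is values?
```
[4, 4]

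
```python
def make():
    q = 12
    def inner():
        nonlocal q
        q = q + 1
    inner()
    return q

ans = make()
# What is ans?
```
13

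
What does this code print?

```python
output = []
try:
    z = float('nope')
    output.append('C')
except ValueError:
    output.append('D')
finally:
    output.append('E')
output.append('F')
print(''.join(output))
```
DEF

finally always runs, even after exception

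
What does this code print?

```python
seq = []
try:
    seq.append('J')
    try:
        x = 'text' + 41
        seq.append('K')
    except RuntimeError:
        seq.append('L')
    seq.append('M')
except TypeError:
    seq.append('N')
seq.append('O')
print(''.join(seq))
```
JNO

Inner handler doesn't match, propagates to outer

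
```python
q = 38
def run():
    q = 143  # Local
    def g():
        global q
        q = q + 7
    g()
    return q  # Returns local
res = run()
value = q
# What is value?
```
45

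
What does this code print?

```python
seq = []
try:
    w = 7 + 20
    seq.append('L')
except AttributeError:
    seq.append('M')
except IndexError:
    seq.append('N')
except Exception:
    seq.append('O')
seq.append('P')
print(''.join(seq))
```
LP

No exception, try block completes normally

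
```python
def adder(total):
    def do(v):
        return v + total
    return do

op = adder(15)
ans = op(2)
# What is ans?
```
17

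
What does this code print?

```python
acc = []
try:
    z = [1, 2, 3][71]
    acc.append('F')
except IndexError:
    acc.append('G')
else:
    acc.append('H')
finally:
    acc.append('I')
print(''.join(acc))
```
GI

Exception: except runs, else skipped, finally runs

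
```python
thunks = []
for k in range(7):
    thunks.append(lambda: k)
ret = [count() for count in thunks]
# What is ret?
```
[6, 6, 6, 6, 6, 6, 6]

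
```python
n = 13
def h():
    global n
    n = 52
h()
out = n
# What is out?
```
52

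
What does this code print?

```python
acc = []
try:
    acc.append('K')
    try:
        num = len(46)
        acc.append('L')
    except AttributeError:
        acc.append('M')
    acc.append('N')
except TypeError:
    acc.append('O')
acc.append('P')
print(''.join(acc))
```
KOP

Inner handler doesn't match, propagates to outer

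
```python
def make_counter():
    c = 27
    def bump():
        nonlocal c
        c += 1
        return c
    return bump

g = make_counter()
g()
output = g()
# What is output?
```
29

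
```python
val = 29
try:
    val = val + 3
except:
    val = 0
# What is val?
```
32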